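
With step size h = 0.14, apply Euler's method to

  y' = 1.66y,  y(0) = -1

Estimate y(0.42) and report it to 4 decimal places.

Euler: y_{n+1} = y_n + h·f(t_n, y_n).
t=0.000000, y=-1.000000: f=-1.660000 → y ← -1.000000 + 0.14·(-1.660000) = -1.232400
t=0.140000, y=-1.232400: f=-2.045784 → y ← -1.232400 + 0.14·(-2.045784) = -1.518810
t=0.280000, y=-1.518810: f=-2.521224 → y ← -1.518810 + 0.14·(-2.521224) = -1.871781
y(0.42) ≈ -1.8718

-1.8718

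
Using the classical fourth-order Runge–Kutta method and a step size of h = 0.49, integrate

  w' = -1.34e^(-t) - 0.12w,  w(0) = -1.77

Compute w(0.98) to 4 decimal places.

-2.3559

RK4: k1 = f(t_n, w_n); k2 = f(t_n + h/2, w_n + (h/2)·k1); k3 = f(t_n + h/2, w_n + (h/2)·k2); k4 = f(t_n + h, w_n + h·k3); w_{n+1} = w_n + (h/6)·(k1 + 2k2 + 2k3 + k4).
t=0.000000, w=-1.770000:
  k1 = f(0.000000, -1.770000) = -1.127600
  k2 = f(0.245000, -2.046262) = -0.803273
  k3 = f(0.245000, -1.966802) = -0.812808
  k4 = f(0.490000, -2.168276) = -0.560726
  w ← -1.770000 + (0.49/6)·(k1 + 2k2 + 2k3 + k4) = -2.171840
t=0.490000, w=-2.171840:
  k1 = f(0.490000, -2.171840) = -0.560299
  k2 = f(0.735000, -2.309113) = -0.365444
  k3 = f(0.735000, -2.261374) = -0.371172
  k4 = f(0.980000, -2.353714) = -0.220471
  w ← -2.171840 + (0.49/6)·(k1 + 2k2 + 2k3 + k4) = -2.355917
w(0.98) ≈ -2.3559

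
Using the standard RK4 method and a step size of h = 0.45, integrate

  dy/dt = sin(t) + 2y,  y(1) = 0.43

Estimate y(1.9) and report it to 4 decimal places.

4.9504

RK4: k1 = f(t_n, y_n); k2 = f(t_n + h/2, y_n + (h/2)·k1); k3 = f(t_n + h/2, y_n + (h/2)·k2); k4 = f(t_n + h, y_n + h·k3); y_{n+1} = y_n + (h/6)·(k1 + 2k2 + 2k3 + k4).
t=1.000000, y=0.430000:
  k1 = f(1.000000, 0.430000) = 1.701471
  k2 = f(1.225000, 0.812831) = 2.566468
  k3 = f(1.225000, 1.007455) = 2.955716
  k4 = f(1.450000, 1.760072) = 4.512858
  y ← 0.430000 + (0.45/6)·(k1 + 2k2 + 2k3 + k4) = 1.724402
t=1.450000, y=1.724402:
  k1 = f(1.450000, 1.724402) = 4.441518
  k2 = f(1.675000, 2.723744) = 6.442063
  k3 = f(1.675000, 3.173866) = 7.342309
  k4 = f(1.900000, 5.028441) = 11.003182
  y ← 1.724402 + (0.45/6)·(k1 + 2k2 + 2k3 + k4) = 4.950411
y(1.9) ≈ 4.9504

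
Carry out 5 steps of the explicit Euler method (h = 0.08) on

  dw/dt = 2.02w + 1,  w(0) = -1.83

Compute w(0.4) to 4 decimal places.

Euler: w_{n+1} = w_n + h·f(t_n, w_n).
t=0.000000, w=-1.830000: f=-2.696600 → w ← -1.830000 + 0.08·(-2.696600) = -2.045728
t=0.080000, w=-2.045728: f=-3.132371 → w ← -2.045728 + 0.08·(-3.132371) = -2.296318
t=0.160000, w=-2.296318: f=-3.638562 → w ← -2.296318 + 0.08·(-3.638562) = -2.587403
t=0.240000, w=-2.587403: f=-4.226553 → w ← -2.587403 + 0.08·(-4.226553) = -2.925527
t=0.320000, w=-2.925527: f=-4.909564 → w ← -2.925527 + 0.08·(-4.909564) = -3.318292
w(0.4) ≈ -3.3183

-3.3183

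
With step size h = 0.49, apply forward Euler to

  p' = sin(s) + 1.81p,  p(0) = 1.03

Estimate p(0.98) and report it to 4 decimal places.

3.8978

Euler: p_{n+1} = p_n + h·f(s_n, p_n).
s=0.000000, p=1.030000: f=1.864300 → p ← 1.030000 + 0.49·1.864300 = 1.943507
s=0.490000, p=1.943507: f=3.988374 → p ← 1.943507 + 0.49·3.988374 = 3.897810
p(0.98) ≈ 3.8978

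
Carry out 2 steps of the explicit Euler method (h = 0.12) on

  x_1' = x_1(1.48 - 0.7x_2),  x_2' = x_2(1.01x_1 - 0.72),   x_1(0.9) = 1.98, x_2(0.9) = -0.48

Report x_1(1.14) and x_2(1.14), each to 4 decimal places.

Euler on (x_1,x_2): x_1_{n+1} = x_1_n + h·x_1', x_2_{n+1} = x_2_n + h·x_2'.
0.900000: (1.980000, -0.480000); f=(3.595680, -0.614304) → (2.411482, -0.553716)
1.020000: (2.411482, -0.553716); f=(4.503687, -0.949954) → (2.951924, -0.667711)
(x_1(1.14), x_2(1.14)) ≈ (2.9519, -0.6677)

2.9519, -0.6677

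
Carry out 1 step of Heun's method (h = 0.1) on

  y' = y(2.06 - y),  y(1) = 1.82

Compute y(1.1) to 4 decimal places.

1.8601

Heun: k1 = f(t_n, y_n); k2 = f(t_n + h, y_n + h·k1); y_{n+1} = y_n + (h/2)·(k1 + k2).
t=1.000000, y=1.820000:
  k1 = f(1.000000, 1.820000) = 0.436800
  k2 = f(1.100000, 1.863680) = 0.365878
  y ← 1.820000 + (0.1/2)·(0.436800 + 0.365878) = 1.860134
y(1.1) ≈ 1.8601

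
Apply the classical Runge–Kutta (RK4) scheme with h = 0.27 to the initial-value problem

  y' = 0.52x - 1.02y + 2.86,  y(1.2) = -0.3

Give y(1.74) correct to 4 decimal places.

RK4: k1 = f(x_n, y_n); k2 = f(x_n + h/2, y_n + (h/2)·k1); k3 = f(x_n + h/2, y_n + (h/2)·k2); k4 = f(x_n + h, y_n + h·k3); y_{n+1} = y_n + (h/6)·(k1 + 2k2 + 2k3 + k4).
x=1.200000, y=-0.300000:
  k1 = f(1.200000, -0.300000) = 3.790000
  k2 = f(1.335000, 0.211650) = 3.338317
  k3 = f(1.335000, 0.150673) = 3.400514
  k4 = f(1.470000, 0.618139) = 2.993899
  y ← -0.300000 + (0.27/6)·(k1 + 2k2 + 2k3 + k4) = 0.611770
x=1.470000, y=0.611770:
  k1 = f(1.470000, 0.611770) = 3.000394
  k2 = f(1.605000, 1.016823) = 2.657440
  k3 = f(1.605000, 0.970525) = 2.704665
  k4 = f(1.740000, 1.342030) = 2.395930
  y ← 0.611770 + (0.27/6)·(k1 + 2k2 + 2k3 + k4) = 1.337194
y(1.74) ≈ 1.3372

1.3372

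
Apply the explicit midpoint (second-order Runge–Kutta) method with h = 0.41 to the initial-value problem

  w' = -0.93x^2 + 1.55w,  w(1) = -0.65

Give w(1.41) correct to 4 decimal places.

Midpoint: k1 = f(x_n, w_n); k2 = f(x_n + h/2, w_n + (h/2)·k1); w_{n+1} = w_n + h·k2.
x=1.000000, w=-0.650000:
  k1 = f(1.000000, -0.650000) = -1.937500
  k2 = f(1.205000, -1.047187) = -2.973524
  w ← -0.650000 + 0.41·(-2.973524) = -1.869145
w(1.41) ≈ -1.8691

-1.8691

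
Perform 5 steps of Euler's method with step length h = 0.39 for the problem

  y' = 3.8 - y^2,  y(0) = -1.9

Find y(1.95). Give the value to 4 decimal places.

Euler: y_{n+1} = y_n + h·f(x_n, y_n).
x=0.000000, y=-1.900000: f=0.190000 → y ← -1.900000 + 0.39·0.190000 = -1.825900
x=0.390000, y=-1.825900: f=0.466089 → y ← -1.825900 + 0.39·0.466089 = -1.644125
x=0.780000, y=-1.644125: f=1.096852 → y ← -1.644125 + 0.39·1.096852 = -1.216353
x=1.170000, y=-1.216353: f=2.320486 → y ← -1.216353 + 0.39·2.320486 = -0.311363
x=1.560000, y=-0.311363: f=3.703053 → y ← -0.311363 + 0.39·3.703053 = 1.132827
y(1.95) ≈ 1.1328

1.1328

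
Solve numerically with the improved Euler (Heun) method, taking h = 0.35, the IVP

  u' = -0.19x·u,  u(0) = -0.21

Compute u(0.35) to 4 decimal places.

-0.2076

Heun: k1 = f(x_n, u_n); k2 = f(x_n + h, u_n + h·k1); u_{n+1} = u_n + (h/2)·(k1 + k2).
x=0.000000, u=-0.210000:
  k1 = f(0.000000, -0.210000) = 0.000000
  k2 = f(0.350000, -0.210000) = 0.013965
  u ← -0.210000 + (0.35/2)·(0.000000 + 0.013965) = -0.207556
u(0.35) ≈ -0.2076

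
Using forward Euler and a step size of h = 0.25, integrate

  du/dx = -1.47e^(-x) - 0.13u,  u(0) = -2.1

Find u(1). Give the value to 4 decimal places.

Euler: u_{n+1} = u_n + h·f(x_n, u_n).
x=0.000000, u=-2.100000: f=-1.197000 → u ← -2.100000 + 0.25·(-1.197000) = -2.399250
x=0.250000, u=-2.399250: f=-0.832935 → u ← -2.399250 + 0.25·(-0.832935) = -2.607484
x=0.500000, u=-2.607484: f=-0.552627 → u ← -2.607484 + 0.25·(-0.552627) = -2.745640
x=0.750000, u=-2.745640: f=-0.337446 → u ← -2.745640 + 0.25·(-0.337446) = -2.830002
u(1) ≈ -2.8300

-2.8300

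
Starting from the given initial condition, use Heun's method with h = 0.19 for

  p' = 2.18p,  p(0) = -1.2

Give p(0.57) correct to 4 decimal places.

Heun: k1 = f(s_n, p_n); k2 = f(s_n + h, p_n + h·k1); p_{n+1} = p_n + (h/2)·(k1 + k2).
s=0.000000, p=-1.200000:
  k1 = f(0.000000, -1.200000) = -2.616000
  k2 = f(0.190000, -1.697040) = -3.699547
  p ← -1.200000 + (0.19/2)·(-2.616000 + (-3.699547)) = -1.799977
s=0.190000, p=-1.799977:
  k1 = f(0.190000, -1.799977) = -3.923950
  k2 = f(0.380000, -2.545527) = -5.549250
  p ← -1.799977 + (0.19/2)·(-3.923950 + (-5.549250)) = -2.699931
s=0.380000, p=-2.699931:
  k1 = f(0.380000, -2.699931) = -5.885849
  k2 = f(0.570000, -3.818242) = -8.323768
  p ← -2.699931 + (0.19/2)·(-5.885849 + (-8.323768)) = -4.049845
p(0.57) ≈ -4.0498

-4.0498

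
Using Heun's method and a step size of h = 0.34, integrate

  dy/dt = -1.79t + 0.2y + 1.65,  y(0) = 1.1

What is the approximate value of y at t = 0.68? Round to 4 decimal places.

2.0329

Heun: k1 = f(t_n, y_n); k2 = f(t_n + h, y_n + h·k1); y_{n+1} = y_n + (h/2)·(k1 + k2).
t=0.000000, y=1.100000:
  k1 = f(0.000000, 1.100000) = 1.870000
  k2 = f(0.340000, 1.735800) = 1.388560
  y ← 1.100000 + (0.34/2)·(1.870000 + 1.388560) = 1.653955
t=0.340000, y=1.653955:
  k1 = f(0.340000, 1.653955) = 1.372191
  k2 = f(0.680000, 2.120500) = 0.856900
  y ← 1.653955 + (0.34/2)·(1.372191 + 0.856900) = 2.032901
y(0.68) ≈ 2.0329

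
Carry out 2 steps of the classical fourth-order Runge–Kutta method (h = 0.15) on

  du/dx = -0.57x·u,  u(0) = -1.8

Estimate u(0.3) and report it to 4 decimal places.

RK4: k1 = f(x_n, u_n); k2 = f(x_n + h/2, u_n + (h/2)·k1); k3 = f(x_n + h/2, u_n + (h/2)·k2); k4 = f(x_n + h, u_n + h·k3); u_{n+1} = u_n + (h/6)·(k1 + 2k2 + 2k3 + k4).
x=0.000000, u=-1.800000:
  k1 = f(0.000000, -1.800000) = 0.000000
  k2 = f(0.075000, -1.800000) = 0.076950
  k3 = f(0.075000, -1.794229) = 0.076703
  k4 = f(0.150000, -1.788495) = 0.152916
  u ← -1.800000 + (0.15/6)·(k1 + 2k2 + 2k3 + k4) = -1.788494
x=0.150000, u=-1.788494:
  k1 = f(0.150000, -1.788494) = 0.152916
  k2 = f(0.225000, -1.777026) = 0.227904
  k3 = f(0.225000, -1.771402) = 0.227182
  k4 = f(0.300000, -1.754417) = 0.300005
  u ← -1.788494 + (0.15/6)·(k1 + 2k2 + 2k3 + k4) = -1.754417
u(0.3) ≈ -1.7544

-1.7544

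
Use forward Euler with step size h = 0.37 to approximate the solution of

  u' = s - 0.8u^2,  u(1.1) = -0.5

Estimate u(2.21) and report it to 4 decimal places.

1.0092

Euler: u_{n+1} = u_n + h·f(s_n, u_n).
s=1.100000, u=-0.500000: f=0.900000 → u ← -0.500000 + 0.37·0.900000 = -0.167000
s=1.470000, u=-0.167000: f=1.447689 → u ← -0.167000 + 0.37·1.447689 = 0.368645
s=1.840000, u=0.368645: f=1.731281 → u ← 0.368645 + 0.37·1.731281 = 1.009219
u(2.21) ≈ 1.0092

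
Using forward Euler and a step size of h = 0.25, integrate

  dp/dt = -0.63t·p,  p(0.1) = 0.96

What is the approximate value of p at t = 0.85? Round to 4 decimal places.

0.8084

Euler: p_{n+1} = p_n + h·f(t_n, p_n).
t=0.100000, p=0.960000: f=-0.060480 → p ← 0.960000 + 0.25·(-0.060480) = 0.944880
t=0.350000, p=0.944880: f=-0.208346 → p ← 0.944880 + 0.25·(-0.208346) = 0.892793
t=0.600000, p=0.892793: f=-0.337476 → p ← 0.892793 + 0.25·(-0.337476) = 0.808425
p(0.85) ≈ 0.8084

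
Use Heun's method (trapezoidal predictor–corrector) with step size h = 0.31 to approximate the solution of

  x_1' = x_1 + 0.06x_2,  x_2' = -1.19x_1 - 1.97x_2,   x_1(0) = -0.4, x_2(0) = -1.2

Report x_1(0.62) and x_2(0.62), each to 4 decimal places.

-0.7686, -0.1456

Heun on (x_1,x_2): k1 = f(x_n, state_n); k2 = f(x_n + h, state_n + h·k1); state_{n+1} = state_n + (h/2)·(k1 + k2).
0.000000: (-0.400000, -1.200000)
  k1 = (-0.472000, 2.840000)
  predictor → (-0.546320, -0.319600)
  k2 = (-0.565496, 1.279733)
  → (-0.560812, -0.561441)
0.310000: (-0.560812, -0.561441)
  k1 = (-0.594498, 1.773406)
  predictor → (-0.745106, -0.011686)
  k2 = (-0.745808, 0.909697)
  → (-0.768559, -0.145560)
(x_1(0.62), x_2(0.62)) ≈ (-0.7686, -0.1456)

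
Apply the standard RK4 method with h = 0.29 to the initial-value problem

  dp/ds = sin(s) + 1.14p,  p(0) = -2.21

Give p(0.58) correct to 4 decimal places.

-4.0739

RK4: k1 = f(s_n, p_n); k2 = f(s_n + h/2, p_n + (h/2)·k1); k3 = f(s_n + h/2, p_n + (h/2)·k2); k4 = f(s_n + h, p_n + h·k3); p_{n+1} = p_n + (h/6)·(k1 + 2k2 + 2k3 + k4).
s=0.000000, p=-2.210000:
  k1 = f(0.000000, -2.210000) = -2.519400
  k2 = f(0.145000, -2.575313) = -2.791364
  k3 = f(0.145000, -2.614748) = -2.836320
  k4 = f(0.290000, -3.032533) = -3.171135
  p ← -2.210000 + (0.29/6)·(k1 + 2k2 + 2k3 + k4) = -3.029052
s=0.290000, p=-3.029052:
  k1 = f(0.290000, -3.029052) = -3.167167
  k2 = f(0.435000, -3.488291) = -3.555242
  k3 = f(0.435000, -3.544562) = -3.619390
  k4 = f(0.580000, -4.078675) = -4.101666
  p ← -3.029052 + (0.29/6)·(k1 + 2k2 + 2k3 + k4) = -4.073927
p(0.58) ≈ -4.0739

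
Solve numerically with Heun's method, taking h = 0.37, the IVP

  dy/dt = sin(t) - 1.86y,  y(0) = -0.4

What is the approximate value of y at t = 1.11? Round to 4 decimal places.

Heun: k1 = f(t_n, y_n); k2 = f(t_n + h, y_n + h·k1); y_{n+1} = y_n + (h/2)·(k1 + k2).
t=0.000000, y=-0.400000:
  k1 = f(0.000000, -0.400000) = 0.744000
  k2 = f(0.370000, -0.124720) = 0.593595
  y ← -0.400000 + (0.37/2)·(0.744000 + 0.593595) = -0.152545
t=0.370000, y=-0.152545:
  k1 = f(0.370000, -0.152545) = 0.645349
  k2 = f(0.740000, 0.086234) = 0.513892
  y ← -0.152545 + (0.37/2)·(0.645349 + 0.513892) = 0.061915
t=0.740000, y=0.061915:
  k1 = f(0.740000, 0.061915) = 0.559127
  k2 = f(1.110000, 0.268792) = 0.395746
  y ← 0.061915 + (0.37/2)·(0.559127 + 0.395746) = 0.238566
y(1.11) ≈ 0.2386

0.2386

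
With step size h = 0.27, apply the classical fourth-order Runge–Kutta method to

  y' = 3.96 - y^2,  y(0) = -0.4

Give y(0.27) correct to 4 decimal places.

RK4: k1 = f(x_n, y_n); k2 = f(x_n + h/2, y_n + (h/2)·k1); k3 = f(x_n + h/2, y_n + (h/2)·k2); k4 = f(x_n + h, y_n + h·k3); y_{n+1} = y_n + (h/6)·(k1 + 2k2 + 2k3 + k4).
x=0.000000, y=-0.400000:
  k1 = f(0.000000, -0.400000) = 3.800000
  k2 = f(0.135000, 0.113000) = 3.947231
  k3 = f(0.135000, 0.132876) = 3.942344
  k4 = f(0.270000, 0.664433) = 3.518529
  y ← -0.400000 + (0.27/6)·(k1 + 2k2 + 2k3 + k4) = 0.639396
y(0.27) ≈ 0.6394

0.6394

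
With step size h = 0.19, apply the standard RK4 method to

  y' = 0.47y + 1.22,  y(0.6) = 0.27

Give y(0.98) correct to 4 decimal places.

0.8304

RK4: k1 = f(x_n, y_n); k2 = f(x_n + h/2, y_n + (h/2)·k1); k3 = f(x_n + h/2, y_n + (h/2)·k2); k4 = f(x_n + h, y_n + h·k3); y_{n+1} = y_n + (h/6)·(k1 + 2k2 + 2k3 + k4).
x=0.600000, y=0.270000:
  k1 = f(0.600000, 0.270000) = 1.346900
  k2 = f(0.695000, 0.397956) = 1.407039
  k3 = f(0.695000, 0.403669) = 1.409724
  k4 = f(0.790000, 0.537848) = 1.472788
  y ← 0.270000 + (0.19/6)·(k1 + 2k2 + 2k3 + k4) = 0.537685
x=0.790000, y=0.537685:
  k1 = f(0.790000, 0.537685) = 1.472712
  k2 = f(0.885000, 0.677593) = 1.538469
  k3 = f(0.885000, 0.683840) = 1.541405
  k4 = f(0.980000, 0.830552) = 1.610359
  y ← 0.537685 + (0.19/6)·(k1 + 2k2 + 2k3 + k4) = 0.830374
y(0.98) ≈ 0.8304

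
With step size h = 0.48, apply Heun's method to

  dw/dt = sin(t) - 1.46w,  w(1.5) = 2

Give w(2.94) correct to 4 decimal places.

Heun: k1 = f(t_n, w_n); k2 = f(t_n + h, w_n + h·k1); w_{n+1} = w_n + (h/2)·(k1 + k2).
t=1.500000, w=2.000000:
  k1 = f(1.500000, 2.000000) = -1.922505
  k2 = f(1.980000, 1.077198) = -0.655271
  w ← 2.000000 + (0.48/2)·(-1.922505 + (-0.655271)) = 1.381334
t=1.980000, w=1.381334:
  k1 = f(1.980000, 1.381334) = -1.099309
  k2 = f(2.460000, 0.853665) = -0.616321
  w ← 1.381334 + (0.48/2)·(-1.099309 + (-0.616321)) = 0.969583
t=2.460000, w=0.969583:
  k1 = f(2.460000, 0.969583) = -0.785560
  k2 = f(2.940000, 0.592514) = -0.664840
  w ← 0.969583 + (0.48/2)·(-0.785560 + (-0.664840)) = 0.621487
w(2.94) ≈ 0.6215

0.6215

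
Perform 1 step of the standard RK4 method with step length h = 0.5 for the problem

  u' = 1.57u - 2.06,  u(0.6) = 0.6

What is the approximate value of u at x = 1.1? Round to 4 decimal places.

RK4: k1 = f(x_n, u_n); k2 = f(x_n + h/2, u_n + (h/2)·k1); k3 = f(x_n + h/2, u_n + (h/2)·k2); k4 = f(x_n + h, u_n + h·k3); u_{n+1} = u_n + (h/6)·(k1 + 2k2 + 2k3 + k4).
x=0.600000, u=0.600000:
  k1 = f(0.600000, 0.600000) = -1.118000
  k2 = f(0.850000, 0.320500) = -1.556815
  k3 = f(0.850000, 0.210796) = -1.729050
  k4 = f(1.100000, -0.264525) = -2.475304
  u ← 0.600000 + (0.5/6)·(k1 + 2k2 + 2k3 + k4) = -0.247086
u(1.1) ≈ -0.2471

-0.2471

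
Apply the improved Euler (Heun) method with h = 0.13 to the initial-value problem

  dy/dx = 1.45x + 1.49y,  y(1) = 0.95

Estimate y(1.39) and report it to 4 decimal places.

Heun: k1 = f(x_n, y_n); k2 = f(x_n + h, y_n + h·k1); y_{n+1} = y_n + (h/2)·(k1 + k2).
x=1.000000, y=0.950000:
  k1 = f(1.000000, 0.950000) = 2.865500
  k2 = f(1.130000, 1.322515) = 3.609047
  y ← 0.950000 + (0.13/2)·(2.865500 + 3.609047) = 1.370846
x=1.130000, y=1.370846:
  k1 = f(1.130000, 1.370846) = 3.681060
  k2 = f(1.260000, 1.849383) = 4.582581
  y ← 1.370846 + (0.13/2)·(3.681060 + 4.582581) = 1.907982
x=1.260000, y=1.907982:
  k1 = f(1.260000, 1.907982) = 4.669894
  k2 = f(1.390000, 2.515068) = 5.762952
  y ← 1.907982 + (0.13/2)·(4.669894 + 5.762952) = 2.586117
y(1.39) ≈ 2.5861

2.5861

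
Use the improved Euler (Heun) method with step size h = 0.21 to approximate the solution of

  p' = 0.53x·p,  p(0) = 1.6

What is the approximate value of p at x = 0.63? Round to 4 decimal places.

Heun: k1 = f(x_n, p_n); k2 = f(x_n + h, p_n + h·k1); p_{n+1} = p_n + (h/2)·(k1 + k2).
x=0.000000, p=1.600000:
  k1 = f(0.000000, 1.600000) = 0.000000
  k2 = f(0.210000, 1.600000) = 0.178080
  p ← 1.600000 + (0.21/2)·(0.000000 + 0.178080) = 1.618698
x=0.210000, p=1.618698:
  k1 = f(0.210000, 1.618698) = 0.180161
  k2 = f(0.420000, 1.656532) = 0.368744
  p ← 1.618698 + (0.21/2)·(0.180161 + 0.368744) = 1.676333
x=0.420000, p=1.676333:
  k1 = f(0.420000, 1.676333) = 0.373152
  k2 = f(0.630000, 1.754695) = 0.585893
  p ← 1.676333 + (0.21/2)·(0.373152 + 0.585893) = 1.777033
p(0.63) ≈ 1.7770

1.7770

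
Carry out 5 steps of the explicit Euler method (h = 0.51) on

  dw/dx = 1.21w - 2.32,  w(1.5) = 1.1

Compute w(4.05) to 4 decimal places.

Euler: w_{n+1} = w_n + h·f(x_n, w_n).
x=1.500000, w=1.100000: f=-0.989000 → w ← 1.100000 + 0.51·(-0.989000) = 0.595610
x=2.010000, w=0.595610: f=-1.599312 → w ← 0.595610 + 0.51·(-1.599312) = -0.220039
x=2.520000, w=-0.220039: f=-2.586247 → w ← -0.220039 + 0.51·(-2.586247) = -1.539025
x=3.030000, w=-1.539025: f=-4.182220 → w ← -1.539025 + 0.51·(-4.182220) = -3.671958
x=3.540000, w=-3.671958: f=-6.763069 → w ← -3.671958 + 0.51·(-6.763069) = -7.121123
w(4.05) ≈ -7.1211

-7.1211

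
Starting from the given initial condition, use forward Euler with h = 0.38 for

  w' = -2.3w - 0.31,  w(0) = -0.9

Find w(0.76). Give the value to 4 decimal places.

-0.1469

Euler: w_{n+1} = w_n + h·f(t_n, w_n).
t=0.000000, w=-0.900000: f=1.760000 → w ← -0.900000 + 0.38·1.760000 = -0.231200
t=0.380000, w=-0.231200: f=0.221760 → w ← -0.231200 + 0.38·0.221760 = -0.146931
w(0.76) ≈ -0.1469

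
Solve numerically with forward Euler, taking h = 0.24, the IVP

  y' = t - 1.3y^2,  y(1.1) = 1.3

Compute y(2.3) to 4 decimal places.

Euler: y_{n+1} = y_n + h·f(t_n, y_n).
t=1.100000, y=1.300000: f=-1.097000 → y ← 1.300000 + 0.24·(-1.097000) = 1.036720
t=1.340000, y=1.036720: f=-0.057225 → y ← 1.036720 + 0.24·(-0.057225) = 1.022986
t=1.580000, y=1.022986: f=0.219549 → y ← 1.022986 + 0.24·0.219549 = 1.075678
t=1.820000, y=1.075678: f=0.315792 → y ← 1.075678 + 0.24·0.315792 = 1.151468
t=2.060000, y=1.151468: f=0.336358 → y ← 1.151468 + 0.24·0.336358 = 1.232194
y(2.3) ≈ 1.2322

1.2322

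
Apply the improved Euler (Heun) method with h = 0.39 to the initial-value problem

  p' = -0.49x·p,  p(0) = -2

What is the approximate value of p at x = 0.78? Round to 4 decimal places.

Heun: k1 = f(x_n, p_n); k2 = f(x_n + h, p_n + h·k1); p_{n+1} = p_n + (h/2)·(k1 + k2).
x=0.000000, p=-2.000000:
  k1 = f(0.000000, -2.000000) = 0.000000
  k2 = f(0.390000, -2.000000) = 0.382200
  p ← -2.000000 + (0.39/2)·(0.000000 + 0.382200) = -1.925471
x=0.390000, p=-1.925471:
  k1 = f(0.390000, -1.925471) = 0.367958
  k2 = f(0.780000, -1.781968) = 0.681068
  p ← -1.925471 + (0.39/2)·(0.367958 + 0.681068) = -1.720911
p(0.78) ≈ -1.7209

-1.7209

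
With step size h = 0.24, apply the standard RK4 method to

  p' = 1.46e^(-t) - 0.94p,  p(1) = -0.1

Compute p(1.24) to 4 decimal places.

RK4: k1 = f(t_n, p_n); k2 = f(t_n + h/2, p_n + (h/2)·k1); k3 = f(t_n + h/2, p_n + (h/2)·k2); k4 = f(t_n + h, p_n + h·k3); p_{n+1} = p_n + (h/6)·(k1 + 2k2 + 2k3 + k4).
t=1.000000, p=-0.100000:
  k1 = f(1.000000, -0.100000) = 0.631104
  k2 = f(1.120000, -0.024268) = 0.499180
  k3 = f(1.120000, -0.040098) = 0.514061
  k4 = f(1.240000, 0.023375) = 0.400529
  p ← -0.100000 + (0.24/6)·(k1 + 2k2 + 2k3 + k4) = 0.022325
p(1.24) ≈ 0.0223

0.0223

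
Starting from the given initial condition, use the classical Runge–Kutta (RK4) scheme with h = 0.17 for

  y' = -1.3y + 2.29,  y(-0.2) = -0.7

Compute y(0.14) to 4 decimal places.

0.1794

RK4: k1 = f(t_n, y_n); k2 = f(t_n + h/2, y_n + (h/2)·k1); k3 = f(t_n + h/2, y_n + (h/2)·k2); k4 = f(t_n + h, y_n + h·k3); y_{n+1} = y_n + (h/6)·(k1 + 2k2 + 2k3 + k4).
t=-0.200000, y=-0.700000:
  k1 = f(-0.200000, -0.700000) = 3.200000
  k2 = f(-0.115000, -0.428000) = 2.846400
  k3 = f(-0.115000, -0.458056) = 2.885473
  k4 = f(-0.030000, -0.209470) = 2.562311
  y ← -0.700000 + (0.17/6)·(k1 + 2k2 + 2k3 + k4) = -0.211928
t=-0.030000, y=-0.211928:
  k1 = f(-0.030000, -0.211928) = 2.565507
  k2 = f(0.055000, 0.006140) = 2.282018
  k3 = f(0.055000, -0.017957) = 2.313344
  k4 = f(0.140000, 0.181340) = 2.054258
  y ← -0.211928 + (0.17/6)·(k1 + 2k2 + 2k3 + k4) = 0.179369
y(0.14) ≈ 0.1794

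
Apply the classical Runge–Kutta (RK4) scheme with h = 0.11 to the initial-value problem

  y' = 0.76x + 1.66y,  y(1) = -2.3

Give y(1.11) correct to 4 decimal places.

-2.6642

RK4: k1 = f(x_n, y_n); k2 = f(x_n + h/2, y_n + (h/2)·k1); k3 = f(x_n + h/2, y_n + (h/2)·k2); k4 = f(x_n + h, y_n + h·k3); y_{n+1} = y_n + (h/6)·(k1 + 2k2 + 2k3 + k4).
x=1.000000, y=-2.300000:
  k1 = f(1.000000, -2.300000) = -3.058000
  k2 = f(1.055000, -2.468190) = -3.295395
  k3 = f(1.055000, -2.481247) = -3.317070
  k4 = f(1.110000, -2.664878) = -3.580097
  y ← -2.300000 + (0.11/6)·(k1 + 2k2 + 2k3 + k4) = -2.664155
y(1.11) ≈ -2.6642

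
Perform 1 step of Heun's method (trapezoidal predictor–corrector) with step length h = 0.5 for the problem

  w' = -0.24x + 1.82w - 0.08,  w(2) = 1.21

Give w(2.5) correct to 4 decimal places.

Heun: k1 = f(x_n, w_n); k2 = f(x_n + h, w_n + h·k1); w_{n+1} = w_n + (h/2)·(k1 + k2).
x=2.000000, w=1.210000:
  k1 = f(2.000000, 1.210000) = 1.642200
  k2 = f(2.500000, 2.031100) = 3.016602
  w ← 1.210000 + (0.5/2)·(1.642200 + 3.016602) = 2.374700
w(2.5) ≈ 2.3747

2.3747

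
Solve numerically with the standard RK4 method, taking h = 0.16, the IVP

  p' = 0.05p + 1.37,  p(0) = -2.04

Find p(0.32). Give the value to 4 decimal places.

RK4: k1 = f(t_n, p_n); k2 = f(t_n + h/2, p_n + (h/2)·k1); k3 = f(t_n + h/2, p_n + (h/2)·k2); k4 = f(t_n + h, p_n + h·k3); p_{n+1} = p_n + (h/6)·(k1 + 2k2 + 2k3 + k4).
t=0.000000, p=-2.040000:
  k1 = f(0.000000, -2.040000) = 1.268000
  k2 = f(0.080000, -1.938560) = 1.273072
  k3 = f(0.080000, -1.938154) = 1.273092
  k4 = f(0.160000, -1.836305) = 1.278185
  p ← -2.040000 + (0.16/6)·(k1 + 2k2 + 2k3 + k4) = -1.836306
t=0.160000, p=-1.836306:
  k1 = f(0.160000, -1.836306) = 1.278185
  k2 = f(0.240000, -1.734052) = 1.283297
  k3 = f(0.240000, -1.733643) = 1.283318
  k4 = f(0.320000, -1.630975) = 1.288451
  p ← -1.836306 + (0.16/6)·(k1 + 2k2 + 2k3 + k4) = -1.630977
p(0.32) ≈ -1.6310

-1.6310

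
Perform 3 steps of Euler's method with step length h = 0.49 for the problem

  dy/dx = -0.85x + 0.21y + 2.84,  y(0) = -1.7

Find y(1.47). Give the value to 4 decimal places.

Euler: y_{n+1} = y_n + h·f(x_n, y_n).
x=0.000000, y=-1.700000: f=2.483000 → y ← -1.700000 + 0.49·2.483000 = -0.483330
x=0.490000, y=-0.483330: f=2.322001 → y ← -0.483330 + 0.49·2.322001 = 0.654450
x=0.980000, y=0.654450: f=2.144435 → y ← 0.654450 + 0.49·2.144435 = 1.705223
y(1.47) ≈ 1.7052

1.7052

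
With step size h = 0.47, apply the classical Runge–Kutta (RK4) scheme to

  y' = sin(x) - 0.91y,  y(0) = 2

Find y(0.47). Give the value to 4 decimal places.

RK4: k1 = f(x_n, y_n); k2 = f(x_n + h/2, y_n + (h/2)·k1); k3 = f(x_n + h/2, y_n + (h/2)·k2); k4 = f(x_n + h, y_n + h·k3); y_{n+1} = y_n + (h/6)·(k1 + 2k2 + 2k3 + k4).
x=0.000000, y=2.000000:
  k1 = f(0.000000, 2.000000) = -1.820000
  k2 = f(0.235000, 1.572300) = -1.197950
  k3 = f(0.235000, 1.718482) = -1.330975
  k4 = f(0.470000, 1.374442) = -0.797856
  y ← 2.000000 + (0.47/6)·(k1 + 2k2 + 2k3 + k4) = 1.398736
y(0.47) ≈ 1.3987

1.3987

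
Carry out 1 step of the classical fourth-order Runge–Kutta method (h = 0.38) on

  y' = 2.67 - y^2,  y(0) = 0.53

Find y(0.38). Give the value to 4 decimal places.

RK4: k1 = f(s_n, y_n); k2 = f(s_n + h/2, y_n + (h/2)·k1); k3 = f(s_n + h/2, y_n + (h/2)·k2); k4 = f(s_n + h, y_n + h·k3); y_{n+1} = y_n + (h/6)·(k1 + 2k2 + 2k3 + k4).
s=0.000000, y=0.530000:
  k1 = f(0.000000, 0.530000) = 2.389100
  k2 = f(0.190000, 0.983929) = 1.701884
  k3 = f(0.190000, 0.853358) = 1.941780
  k4 = f(0.380000, 1.267877) = 1.062489
  y ← 0.530000 + (0.38/6)·(k1 + 2k2 + 2k3 + k4) = 1.210131
y(0.38) ≈ 1.2101

1.2101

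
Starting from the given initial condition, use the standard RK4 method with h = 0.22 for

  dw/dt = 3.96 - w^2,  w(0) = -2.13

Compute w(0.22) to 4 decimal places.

RK4: k1 = f(t_n, w_n); k2 = f(t_n + h/2, w_n + (h/2)·k1); k3 = f(t_n + h/2, w_n + (h/2)·k2); k4 = f(t_n + h, w_n + h·k3); w_{n+1} = w_n + (h/6)·(k1 + 2k2 + 2k3 + k4).
t=0.000000, w=-2.130000:
  k1 = f(0.000000, -2.130000) = -0.576900
  k2 = f(0.110000, -2.193459) = -0.851262
  k3 = f(0.110000, -2.223639) = -0.984570
  k4 = f(0.220000, -2.346605) = -1.546557
  w ← -2.130000 + (0.22/6)·(k1 + 2k2 + 2k3 + k4) = -2.342488
w(0.22) ≈ -2.3425

-2.3425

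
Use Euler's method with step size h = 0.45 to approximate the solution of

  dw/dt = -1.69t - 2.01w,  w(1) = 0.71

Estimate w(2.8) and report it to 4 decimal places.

Euler: w_{n+1} = w_n + h·f(t_n, w_n).
t=1.000000, w=0.710000: f=-3.117100 → w ← 0.710000 + 0.45·(-3.117100) = -0.692695
t=1.450000, w=-0.692695: f=-1.058183 → w ← -0.692695 + 0.45·(-1.058183) = -1.168877
t=1.900000, w=-1.168877: f=-0.861556 → w ← -1.168877 + 0.45·(-0.861556) = -1.556578
t=2.350000, w=-1.556578: f=-0.842779 → w ← -1.556578 + 0.45·(-0.842779) = -1.935828
w(2.8) ≈ -1.9358

-1.9358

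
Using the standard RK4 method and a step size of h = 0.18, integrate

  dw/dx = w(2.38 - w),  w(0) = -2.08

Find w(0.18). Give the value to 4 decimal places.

RK4: k1 = f(x_n, w_n); k2 = f(x_n + h/2, w_n + (h/2)·k1); k3 = f(x_n + h/2, w_n + (h/2)·k2); k4 = f(x_n + h, w_n + h·k3); w_{n+1} = w_n + (h/6)·(k1 + 2k2 + 2k3 + k4).
x=0.000000, w=-2.080000:
  k1 = f(0.000000, -2.080000) = -9.276800
  k2 = f(0.090000, -2.914912) = -15.434203
  k3 = f(0.090000, -3.469078) = -20.290910
  k4 = f(0.180000, -5.732364) = -46.503020
  w ← -2.080000 + (0.18/6)·(k1 + 2k2 + 2k3 + k4) = -5.896901
w(0.18) ≈ -5.8969

-5.8969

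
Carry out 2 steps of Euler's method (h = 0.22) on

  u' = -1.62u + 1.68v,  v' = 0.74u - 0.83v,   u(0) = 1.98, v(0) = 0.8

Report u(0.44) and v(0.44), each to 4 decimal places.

Euler on (u,v): u_{n+1} = u_n + h·u', v_{n+1} = v_n + h·v'.
0.000000: (1.980000, 0.800000); f=(-1.863600, 0.801200) → (1.570008, 0.976264)
0.220000: (1.570008, 0.976264); f=(-0.903289, 0.351507) → (1.371284, 1.053595)
(u(0.44), v(0.44)) ≈ (1.3713, 1.0536)

1.3713, 1.0536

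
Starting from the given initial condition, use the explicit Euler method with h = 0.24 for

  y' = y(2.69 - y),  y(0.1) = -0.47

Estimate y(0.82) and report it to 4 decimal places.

-3.0651

Euler: y_{n+1} = y_n + h·f(t_n, y_n).
t=0.100000, y=-0.470000: f=-1.485200 → y ← -0.470000 + 0.24·(-1.485200) = -0.826448
t=0.340000, y=-0.826448: f=-2.906161 → y ← -0.826448 + 0.24·(-2.906161) = -1.523927
t=0.580000, y=-1.523927: f=-6.421716 → y ← -1.523927 + 0.24·(-6.421716) = -3.065138
y(0.82) ≈ -3.0651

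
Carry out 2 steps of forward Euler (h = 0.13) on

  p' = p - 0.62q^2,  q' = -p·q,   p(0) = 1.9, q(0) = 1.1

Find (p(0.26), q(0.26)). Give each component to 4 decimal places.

2.2606, 0.6076

Euler on (p,q): p_{n+1} = p_n + h·p', q_{n+1} = q_n + h·q'.
0.000000: (1.900000, 1.100000); f=(1.149800, -2.090000) → (2.049474, 0.828300)
0.130000: (2.049474, 0.828300); f=(1.624104, -1.697579) → (2.260608, 0.607615)
(p(0.26), q(0.26)) ≈ (2.2606, 0.6076)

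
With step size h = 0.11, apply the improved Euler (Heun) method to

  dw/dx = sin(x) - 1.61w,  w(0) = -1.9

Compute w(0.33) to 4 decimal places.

Heun: k1 = f(x_n, w_n); k2 = f(x_n + h, w_n + h·k1); w_{n+1} = w_n + (h/2)·(k1 + k2).
x=0.000000, w=-1.900000:
  k1 = f(0.000000, -1.900000) = 3.059000
  k2 = f(0.110000, -1.563510) = 2.627029
  w ← -1.900000 + (0.11/2)·(3.059000 + 2.627029) = -1.587268
x=0.110000, w=-1.587268:
  k1 = f(0.110000, -1.587268) = 2.665280
  k2 = f(0.220000, -1.294088) = 2.301711
  w ← -1.587268 + (0.11/2)·(2.665280 + 2.301711) = -1.314084
x=0.220000, w=-1.314084:
  k1 = f(0.220000, -1.314084) = 2.333905
  k2 = f(0.330000, -1.057354) = 2.026384
  w ← -1.314084 + (0.11/2)·(2.333905 + 2.026384) = -1.074268
w(0.33) ≈ -1.0743

-1.0743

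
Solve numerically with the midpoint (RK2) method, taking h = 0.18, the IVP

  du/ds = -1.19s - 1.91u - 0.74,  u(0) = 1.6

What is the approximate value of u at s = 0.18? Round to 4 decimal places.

1.0149

Midpoint: k1 = f(s_n, u_n); k2 = f(s_n + h/2, u_n + (h/2)·k1); u_{n+1} = u_n + h·k2.
s=0.000000, u=1.600000:
  k1 = f(0.000000, 1.600000) = -3.796000
  k2 = f(0.090000, 1.258360) = -3.250568
  u ← 1.600000 + 0.18·(-3.250568) = 1.014898
u(0.18) ≈ 1.0149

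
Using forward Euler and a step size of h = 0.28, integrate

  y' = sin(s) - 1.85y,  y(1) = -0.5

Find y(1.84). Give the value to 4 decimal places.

Euler: y_{n+1} = y_n + h·f(s_n, y_n).
s=1.000000, y=-0.500000: f=1.766471 → y ← -0.500000 + 0.28·1.766471 = -0.005388
s=1.280000, y=-0.005388: f=0.967984 → y ← -0.005388 + 0.28·0.967984 = 0.265647
s=1.560000, y=0.265647: f=0.508494 → y ← 0.265647 + 0.28·0.508494 = 0.408026
y(1.84) ≈ 0.4080

0.4080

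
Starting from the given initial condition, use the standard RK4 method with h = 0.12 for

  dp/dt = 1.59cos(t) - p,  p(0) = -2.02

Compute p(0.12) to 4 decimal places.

-1.6122

RK4: k1 = f(t_n, p_n); k2 = f(t_n + h/2, p_n + (h/2)·k1); k3 = f(t_n + h/2, p_n + (h/2)·k2); k4 = f(t_n + h, p_n + h·k3); p_{n+1} = p_n + (h/6)·(k1 + 2k2 + 2k3 + k4).
t=0.000000, p=-2.020000:
  k1 = f(0.000000, -2.020000) = 3.610000
  k2 = f(0.060000, -1.803400) = 3.390539
  k3 = f(0.060000, -1.816568) = 3.403707
  k4 = f(0.120000, -1.611555) = 3.190121
  p ← -2.020000 + (0.12/6)·(k1 + 2k2 + 2k3 + k4) = -1.612228
p(0.12) ≈ -1.6122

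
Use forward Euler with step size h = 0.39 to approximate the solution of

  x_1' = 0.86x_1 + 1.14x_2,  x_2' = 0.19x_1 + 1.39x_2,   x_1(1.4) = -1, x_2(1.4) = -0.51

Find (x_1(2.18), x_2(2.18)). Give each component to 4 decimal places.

-2.4687, -1.4428

Euler on (x_1,x_2): x_1_{n+1} = x_1_n + h·x_1', x_2_{n+1} = x_2_n + h·x_2'.
1.400000: (-1.000000, -0.510000); f=(-1.441400, -0.898900) → (-1.562146, -0.860571)
1.790000: (-1.562146, -0.860571); f=(-2.324496, -1.493001) → (-2.468700, -1.442842)
(x_1(2.18), x_2(2.18)) ≈ (-2.4687, -1.4428)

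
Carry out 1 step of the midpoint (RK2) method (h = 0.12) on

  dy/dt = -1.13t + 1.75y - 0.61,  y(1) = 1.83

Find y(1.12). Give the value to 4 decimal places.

Midpoint: k1 = f(t_n, y_n); k2 = f(t_n + h/2, y_n + (h/2)·k1); y_{n+1} = y_n + h·k2.
t=1.000000, y=1.830000:
  k1 = f(1.000000, 1.830000) = 1.462500
  k2 = f(1.060000, 1.917750) = 1.548263
  y ← 1.830000 + 0.12·1.548263 = 2.015792
y(1.12) ≈ 2.0158

2.0158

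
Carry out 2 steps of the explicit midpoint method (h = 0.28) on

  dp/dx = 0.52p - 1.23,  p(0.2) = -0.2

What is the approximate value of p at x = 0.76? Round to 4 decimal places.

-1.0640

Midpoint: k1 = f(x_n, p_n); k2 = f(x_n + h/2, p_n + (h/2)·k1); p_{n+1} = p_n + h·k2.
x=0.200000, p=-0.200000:
  k1 = f(0.200000, -0.200000) = -1.334000
  k2 = f(0.340000, -0.386760) = -1.431115
  p ← -0.200000 + 0.28·(-1.431115) = -0.600712
x=0.480000, p=-0.600712:
  k1 = f(0.480000, -0.600712) = -1.542370
  k2 = f(0.620000, -0.816644) = -1.654655
  p ← -0.600712 + 0.28·(-1.654655) = -1.064016
p(0.76) ≈ -1.0640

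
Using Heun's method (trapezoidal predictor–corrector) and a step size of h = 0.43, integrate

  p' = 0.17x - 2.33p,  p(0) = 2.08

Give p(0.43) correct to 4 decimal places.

Heun: k1 = f(x_n, p_n); k2 = f(x_n + h, p_n + h·k1); p_{n+1} = p_n + (h/2)·(k1 + k2).
x=0.000000, p=2.080000:
  k1 = f(0.000000, 2.080000) = -4.846400
  k2 = f(0.430000, -0.003952) = 0.082308
  p ← 2.080000 + (0.43/2)·(-4.846400 + 0.082308) = 1.055720
p(0.43) ≈ 1.0557

1.0557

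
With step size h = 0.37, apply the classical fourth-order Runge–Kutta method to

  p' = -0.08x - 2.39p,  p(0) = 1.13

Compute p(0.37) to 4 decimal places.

0.4669

RK4: k1 = f(x_n, p_n); k2 = f(x_n + h/2, p_n + (h/2)·k1); k3 = f(x_n + h/2, p_n + (h/2)·k2); k4 = f(x_n + h, p_n + h·k3); p_{n+1} = p_n + (h/6)·(k1 + 2k2 + 2k3 + k4).
x=0.000000, p=1.130000:
  k1 = f(0.000000, 1.130000) = -2.700700
  k2 = f(0.185000, 0.630370) = -1.521385
  k3 = f(0.185000, 0.848544) = -2.042819
  k4 = f(0.370000, 0.374157) = -0.923835
  p ← 1.130000 + (0.37/6)·(k1 + 2k2 + 2k3 + k4) = 0.466902
p(0.37) ≈ 0.4669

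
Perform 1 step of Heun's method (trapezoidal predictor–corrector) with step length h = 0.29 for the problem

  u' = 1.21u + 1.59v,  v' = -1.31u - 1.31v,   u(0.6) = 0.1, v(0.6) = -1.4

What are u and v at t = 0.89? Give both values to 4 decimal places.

Heun on (u,v): k1 = f(t_n, state_n); k2 = f(t_n + h, state_n + h·k1); state_{n+1} = state_n + (h/2)·(k1 + k2).
0.600000: (0.100000, -1.400000)
  k1 = (-2.105000, 1.703000)
  predictor → (-0.510450, -0.906130)
  k2 = (-2.058391, 1.855720)
  → (-0.503692, -0.883986)
(u(0.89), v(0.89)) ≈ (-0.5037, -0.8840)

-0.5037, -0.8840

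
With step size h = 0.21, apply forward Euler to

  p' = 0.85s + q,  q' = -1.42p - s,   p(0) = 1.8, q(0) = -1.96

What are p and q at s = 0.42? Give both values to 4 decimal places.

Euler on (p,q): p_{n+1} = p_n + h·p', q_{n+1} = q_n + h·q'.
0.000000: (1.800000, -1.960000); f=(-1.960000, -2.556000) → (1.388400, -2.496760)
0.210000: (1.388400, -2.496760); f=(-2.318260, -2.181528) → (0.901565, -2.954881)
(p(0.42), q(0.42)) ≈ (0.9016, -2.9549)

0.9016, -2.9549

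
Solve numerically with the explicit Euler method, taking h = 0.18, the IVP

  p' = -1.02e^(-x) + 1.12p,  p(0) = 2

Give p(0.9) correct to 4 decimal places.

Euler: p_{n+1} = p_n + h·f(x_n, p_n).
x=0.000000, p=2.000000: f=1.220000 → p ← 2.000000 + 0.18·1.220000 = 2.219600
x=0.180000, p=2.219600: f=1.633976 → p ← 2.219600 + 0.18·1.633976 = 2.513716
x=0.360000, p=2.513716: f=2.103732 → p ← 2.513716 + 0.18·2.103732 = 2.892387
x=0.540000, p=2.892387: f=2.645071 → p ← 2.892387 + 0.18·2.645071 = 3.368500
x=0.720000, p=3.368500: f=3.276233 → p ← 3.368500 + 0.18·3.276233 = 3.958222
p(0.9) ≈ 3.9582

3.9582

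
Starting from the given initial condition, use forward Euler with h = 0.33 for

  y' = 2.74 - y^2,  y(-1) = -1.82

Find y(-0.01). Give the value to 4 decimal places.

-3.4912

Euler: y_{n+1} = y_n + h·f(s_n, y_n).
s=-1.000000, y=-1.820000: f=-0.572400 → y ← -1.820000 + 0.33·(-0.572400) = -2.008892
s=-0.670000, y=-2.008892: f=-1.295647 → y ← -2.008892 + 0.33·(-1.295647) = -2.436456
s=-0.340000, y=-2.436456: f=-3.196316 → y ← -2.436456 + 0.33·(-3.196316) = -3.491240
y(-0.01) ≈ -3.4912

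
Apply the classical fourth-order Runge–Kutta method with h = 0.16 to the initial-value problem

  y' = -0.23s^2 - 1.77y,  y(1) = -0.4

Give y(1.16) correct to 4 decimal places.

-0.3391

RK4: k1 = f(s_n, y_n); k2 = f(s_n + h/2, y_n + (h/2)·k1); k3 = f(s_n + h/2, y_n + (h/2)·k2); k4 = f(s_n + h, y_n + h·k3); y_{n+1} = y_n + (h/6)·(k1 + 2k2 + 2k3 + k4).
s=1.000000, y=-0.400000:
  k1 = f(1.000000, -0.400000) = 0.478000
  k2 = f(1.080000, -0.361760) = 0.372043
  k3 = f(1.080000, -0.370237) = 0.387047
  k4 = f(1.160000, -0.338073) = 0.288900
  y ← -0.400000 + (0.16/6)·(k1 + 2k2 + 2k3 + k4) = -0.339065
y(1.16) ≈ -0.3391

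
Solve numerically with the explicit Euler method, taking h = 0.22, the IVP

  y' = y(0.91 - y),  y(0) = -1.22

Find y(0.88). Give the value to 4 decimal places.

-12.2729

Euler: y_{n+1} = y_n + h·f(s_n, y_n).
s=0.000000, y=-1.220000: f=-2.598600 → y ← -1.220000 + 0.22·(-2.598600) = -1.791692
s=0.220000, y=-1.791692: f=-4.840600 → y ← -1.791692 + 0.22·(-4.840600) = -2.856624
s=0.440000, y=-2.856624: f=-10.759828 → y ← -2.856624 + 0.22·(-10.759828) = -5.223786
s=0.660000, y=-5.223786: f=-32.041588 → y ← -5.223786 + 0.22·(-32.041588) = -12.272936
y(0.88) ≈ -12.2729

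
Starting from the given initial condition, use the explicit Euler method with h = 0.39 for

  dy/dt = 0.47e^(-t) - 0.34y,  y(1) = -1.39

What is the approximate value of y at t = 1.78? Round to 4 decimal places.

-0.9417

Euler: y_{n+1} = y_n + h·f(t_n, y_n).
t=1.000000, y=-1.390000: f=0.645503 → y ← -1.390000 + 0.39·0.645503 = -1.138254
t=1.390000, y=-1.138254: f=0.504072 → y ← -1.138254 + 0.39·0.504072 = -0.941666
y(1.78) ≈ -0.9417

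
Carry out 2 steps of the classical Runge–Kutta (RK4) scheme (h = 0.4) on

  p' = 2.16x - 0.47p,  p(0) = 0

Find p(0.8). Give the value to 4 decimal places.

RK4: k1 = f(x_n, p_n); k2 = f(x_n + h/2, p_n + (h/2)·k1); k3 = f(x_n + h/2, p_n + (h/2)·k2); k4 = f(x_n + h, p_n + h·k3); p_{n+1} = p_n + (h/6)·(k1 + 2k2 + 2k3 + k4).
x=0.000000, p=0.000000:
  k1 = f(0.000000, 0.000000) = 0.000000
  k2 = f(0.200000, 0.000000) = 0.432000
  k3 = f(0.200000, 0.086400) = 0.391392
  k4 = f(0.400000, 0.156557) = 0.790418
  p ← 0.000000 + (0.4/6)·(k1 + 2k2 + 2k3 + k4) = 0.162480
x=0.400000, p=0.162480:
  k1 = f(0.400000, 0.162480) = 0.787634
  k2 = f(0.600000, 0.320007) = 1.145597
  k3 = f(0.600000, 0.391599) = 1.111948
  k4 = f(0.800000, 0.607259) = 1.442588
  p ← 0.162480 + (0.4/6)·(k1 + 2k2 + 2k3 + k4) = 0.612168
p(0.8) ≈ 0.6122

0.6122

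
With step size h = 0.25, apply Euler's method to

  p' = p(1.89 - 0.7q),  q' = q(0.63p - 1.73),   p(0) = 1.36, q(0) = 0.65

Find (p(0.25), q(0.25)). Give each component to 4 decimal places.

Euler on (p,q): p_{n+1} = p_n + h·p', q_{n+1} = q_n + h·q'.
0.000000: (1.360000, 0.650000); f=(1.951600, -0.567580) → (1.847900, 0.508105)
(p(0.25), q(0.25)) ≈ (1.8479, 0.5081)

1.8479, 0.5081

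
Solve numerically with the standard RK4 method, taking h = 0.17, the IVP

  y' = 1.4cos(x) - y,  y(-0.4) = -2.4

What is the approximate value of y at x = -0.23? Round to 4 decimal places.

-1.8168

RK4: k1 = f(x_n, y_n); k2 = f(x_n + h/2, y_n + (h/2)·k1); k3 = f(x_n + h/2, y_n + (h/2)·k2); k4 = f(x_n + h, y_n + h·k3); y_{n+1} = y_n + (h/6)·(k1 + 2k2 + 2k3 + k4).
x=-0.400000, y=-2.400000:
  k1 = f(-0.400000, -2.400000) = 3.689485
  k2 = f(-0.315000, -2.086394) = 3.417509
  k3 = f(-0.315000, -2.109512) = 3.440627
  k4 = f(-0.230000, -1.815093) = 3.178226
  y ← -2.400000 + (0.17/6)·(k1 + 2k2 + 2k3 + k4) = -1.816787
y(-0.23) ≈ -1.8168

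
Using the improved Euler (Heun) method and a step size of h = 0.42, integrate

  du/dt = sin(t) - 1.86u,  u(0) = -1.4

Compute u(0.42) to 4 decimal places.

-0.6479

Heun: k1 = f(t_n, u_n); k2 = f(t_n + h, u_n + h·k1); u_{n+1} = u_n + (h/2)·(k1 + k2).
t=0.000000, u=-1.400000:
  k1 = f(0.000000, -1.400000) = 2.604000
  k2 = f(0.420000, -0.306320) = 0.977516
  u ← -1.400000 + (0.42/2)·(2.604000 + 0.977516) = -0.647882
u(0.42) ≈ -0.6479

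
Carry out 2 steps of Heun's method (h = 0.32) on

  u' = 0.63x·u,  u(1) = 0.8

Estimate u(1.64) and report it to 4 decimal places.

Heun: k1 = f(x_n, u_n); k2 = f(x_n + h, u_n + h·k1); u_{n+1} = u_n + (h/2)·(k1 + k2).
x=1.000000, u=0.800000:
  k1 = f(1.000000, 0.800000) = 0.504000
  k2 = f(1.320000, 0.961280) = 0.799400
  u ← 0.800000 + (0.32/2)·(0.504000 + 0.799400) = 1.008544
x=1.320000, u=1.008544:
  k1 = f(1.320000, 1.008544) = 0.838705
  k2 = f(1.640000, 1.276930) = 1.319324
  u ← 1.008544 + (0.32/2)·(0.838705 + 1.319324) = 1.353829
u(1.64) ≈ 1.3538

1.3538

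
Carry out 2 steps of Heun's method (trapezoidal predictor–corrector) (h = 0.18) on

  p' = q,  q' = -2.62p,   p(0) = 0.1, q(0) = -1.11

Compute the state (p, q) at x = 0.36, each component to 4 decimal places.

-0.2994, -1.0139

Heun on (p,q): k1 = f(x_n, state_n); k2 = f(x_n + h, state_n + h·k1); state_{n+1} = state_n + (h/2)·(k1 + k2).
0.000000: (0.100000, -1.110000)
  k1 = (-1.110000, -0.262000)
  predictor → (-0.099800, -1.157160)
  k2 = (-1.157160, 0.261476)
  → (-0.104044, -1.110047)
0.180000: (-0.104044, -1.110047)
  k1 = (-1.110047, 0.272596)
  predictor → (-0.303853, -1.060980)
  k2 = (-1.060980, 0.796095)
  → (-0.299437, -1.013865)
(p(0.36), q(0.36)) ≈ (-0.2994, -1.0139)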